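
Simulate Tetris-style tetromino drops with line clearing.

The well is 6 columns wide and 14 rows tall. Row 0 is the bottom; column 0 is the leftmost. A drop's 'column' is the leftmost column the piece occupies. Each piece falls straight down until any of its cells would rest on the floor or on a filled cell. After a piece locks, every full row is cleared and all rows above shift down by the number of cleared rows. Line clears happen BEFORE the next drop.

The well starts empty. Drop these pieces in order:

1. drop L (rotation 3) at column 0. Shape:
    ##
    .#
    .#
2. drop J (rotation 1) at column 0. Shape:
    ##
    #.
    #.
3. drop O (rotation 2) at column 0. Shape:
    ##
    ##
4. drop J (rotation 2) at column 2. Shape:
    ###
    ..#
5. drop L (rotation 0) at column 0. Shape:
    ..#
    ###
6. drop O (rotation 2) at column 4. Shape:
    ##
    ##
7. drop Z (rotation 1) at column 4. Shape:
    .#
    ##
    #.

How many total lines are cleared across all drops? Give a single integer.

Drop 1: L rot3 at col 0 lands with bottom-row=0; cleared 0 line(s) (total 0); column heights now [3 3 0 0 0 0], max=3
Drop 2: J rot1 at col 0 lands with bottom-row=3; cleared 0 line(s) (total 0); column heights now [6 6 0 0 0 0], max=6
Drop 3: O rot2 at col 0 lands with bottom-row=6; cleared 0 line(s) (total 0); column heights now [8 8 0 0 0 0], max=8
Drop 4: J rot2 at col 2 lands with bottom-row=0; cleared 0 line(s) (total 0); column heights now [8 8 2 2 2 0], max=8
Drop 5: L rot0 at col 0 lands with bottom-row=8; cleared 0 line(s) (total 0); column heights now [9 9 10 2 2 0], max=10
Drop 6: O rot2 at col 4 lands with bottom-row=2; cleared 0 line(s) (total 0); column heights now [9 9 10 2 4 4], max=10
Drop 7: Z rot1 at col 4 lands with bottom-row=4; cleared 0 line(s) (total 0); column heights now [9 9 10 2 6 7], max=10

Answer: 0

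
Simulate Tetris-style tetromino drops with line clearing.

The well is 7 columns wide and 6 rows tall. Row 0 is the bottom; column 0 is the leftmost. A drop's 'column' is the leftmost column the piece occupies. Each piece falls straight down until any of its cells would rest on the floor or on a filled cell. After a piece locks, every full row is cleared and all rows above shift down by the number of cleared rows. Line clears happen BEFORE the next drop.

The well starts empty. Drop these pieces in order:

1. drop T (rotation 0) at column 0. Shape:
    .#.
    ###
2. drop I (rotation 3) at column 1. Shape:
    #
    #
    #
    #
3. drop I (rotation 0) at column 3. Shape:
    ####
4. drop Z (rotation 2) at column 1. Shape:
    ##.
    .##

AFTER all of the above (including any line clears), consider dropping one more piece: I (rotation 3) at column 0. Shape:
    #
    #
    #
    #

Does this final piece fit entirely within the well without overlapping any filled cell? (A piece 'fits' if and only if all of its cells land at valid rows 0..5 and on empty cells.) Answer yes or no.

Drop 1: T rot0 at col 0 lands with bottom-row=0; cleared 0 line(s) (total 0); column heights now [1 2 1 0 0 0 0], max=2
Drop 2: I rot3 at col 1 lands with bottom-row=2; cleared 0 line(s) (total 0); column heights now [1 6 1 0 0 0 0], max=6
Drop 3: I rot0 at col 3 lands with bottom-row=0; cleared 1 line(s) (total 1); column heights now [0 5 0 0 0 0 0], max=5
Drop 4: Z rot2 at col 1 lands with bottom-row=4; cleared 0 line(s) (total 1); column heights now [0 6 6 5 0 0 0], max=6
Test piece I rot3 at col 0 (width 1): heights before test = [0 6 6 5 0 0 0]; fits = True

Answer: yes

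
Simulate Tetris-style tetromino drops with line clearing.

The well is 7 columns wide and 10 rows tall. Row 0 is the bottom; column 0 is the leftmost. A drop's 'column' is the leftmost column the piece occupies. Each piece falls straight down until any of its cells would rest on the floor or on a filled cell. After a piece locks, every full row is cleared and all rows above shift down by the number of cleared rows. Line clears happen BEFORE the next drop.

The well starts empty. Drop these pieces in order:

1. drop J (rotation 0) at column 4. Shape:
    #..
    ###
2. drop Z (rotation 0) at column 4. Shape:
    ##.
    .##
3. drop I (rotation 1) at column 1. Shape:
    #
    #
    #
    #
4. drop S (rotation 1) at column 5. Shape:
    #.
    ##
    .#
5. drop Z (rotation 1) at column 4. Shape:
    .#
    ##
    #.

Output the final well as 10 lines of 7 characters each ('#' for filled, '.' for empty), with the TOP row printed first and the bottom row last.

Drop 1: J rot0 at col 4 lands with bottom-row=0; cleared 0 line(s) (total 0); column heights now [0 0 0 0 2 1 1], max=2
Drop 2: Z rot0 at col 4 lands with bottom-row=1; cleared 0 line(s) (total 0); column heights now [0 0 0 0 3 3 2], max=3
Drop 3: I rot1 at col 1 lands with bottom-row=0; cleared 0 line(s) (total 0); column heights now [0 4 0 0 3 3 2], max=4
Drop 4: S rot1 at col 5 lands with bottom-row=2; cleared 0 line(s) (total 0); column heights now [0 4 0 0 3 5 4], max=5
Drop 5: Z rot1 at col 4 lands with bottom-row=4; cleared 0 line(s) (total 0); column heights now [0 4 0 0 6 7 4], max=7

Answer: .......
.......
.......
.....#.
....##.
....##.
.#...##
.#..###
.#..###
.#..###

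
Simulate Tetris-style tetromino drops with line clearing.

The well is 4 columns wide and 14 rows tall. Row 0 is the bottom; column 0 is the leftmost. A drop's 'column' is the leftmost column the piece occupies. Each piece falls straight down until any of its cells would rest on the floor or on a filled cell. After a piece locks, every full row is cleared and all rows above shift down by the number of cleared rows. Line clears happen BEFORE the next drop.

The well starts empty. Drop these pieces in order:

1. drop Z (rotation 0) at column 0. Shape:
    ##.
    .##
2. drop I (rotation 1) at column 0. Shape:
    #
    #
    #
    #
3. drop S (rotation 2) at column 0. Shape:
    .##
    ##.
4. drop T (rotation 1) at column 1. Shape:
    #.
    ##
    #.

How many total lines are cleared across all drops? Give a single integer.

Answer: 0

Derivation:
Drop 1: Z rot0 at col 0 lands with bottom-row=0; cleared 0 line(s) (total 0); column heights now [2 2 1 0], max=2
Drop 2: I rot1 at col 0 lands with bottom-row=2; cleared 0 line(s) (total 0); column heights now [6 2 1 0], max=6
Drop 3: S rot2 at col 0 lands with bottom-row=6; cleared 0 line(s) (total 0); column heights now [7 8 8 0], max=8
Drop 4: T rot1 at col 1 lands with bottom-row=8; cleared 0 line(s) (total 0); column heights now [7 11 10 0], max=11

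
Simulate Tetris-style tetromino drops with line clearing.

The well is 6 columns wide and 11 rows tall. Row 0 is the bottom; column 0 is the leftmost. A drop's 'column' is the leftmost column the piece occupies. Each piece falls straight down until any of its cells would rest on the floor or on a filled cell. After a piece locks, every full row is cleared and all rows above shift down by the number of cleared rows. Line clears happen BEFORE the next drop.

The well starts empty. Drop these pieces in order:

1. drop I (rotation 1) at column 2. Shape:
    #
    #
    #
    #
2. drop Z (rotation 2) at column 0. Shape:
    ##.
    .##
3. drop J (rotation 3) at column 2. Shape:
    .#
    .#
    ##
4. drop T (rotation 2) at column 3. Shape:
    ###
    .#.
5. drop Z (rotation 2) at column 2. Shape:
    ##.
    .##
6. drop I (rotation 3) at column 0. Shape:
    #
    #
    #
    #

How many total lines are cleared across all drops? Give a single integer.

Drop 1: I rot1 at col 2 lands with bottom-row=0; cleared 0 line(s) (total 0); column heights now [0 0 4 0 0 0], max=4
Drop 2: Z rot2 at col 0 lands with bottom-row=4; cleared 0 line(s) (total 0); column heights now [6 6 5 0 0 0], max=6
Drop 3: J rot3 at col 2 lands with bottom-row=5; cleared 0 line(s) (total 0); column heights now [6 6 6 8 0 0], max=8
Drop 4: T rot2 at col 3 lands with bottom-row=7; cleared 0 line(s) (total 0); column heights now [6 6 6 9 9 9], max=9
Drop 5: Z rot2 at col 2 lands with bottom-row=9; cleared 0 line(s) (total 0); column heights now [6 6 11 11 10 9], max=11
Drop 6: I rot3 at col 0 lands with bottom-row=6; cleared 0 line(s) (total 0); column heights now [10 6 11 11 10 9], max=11

Answer: 0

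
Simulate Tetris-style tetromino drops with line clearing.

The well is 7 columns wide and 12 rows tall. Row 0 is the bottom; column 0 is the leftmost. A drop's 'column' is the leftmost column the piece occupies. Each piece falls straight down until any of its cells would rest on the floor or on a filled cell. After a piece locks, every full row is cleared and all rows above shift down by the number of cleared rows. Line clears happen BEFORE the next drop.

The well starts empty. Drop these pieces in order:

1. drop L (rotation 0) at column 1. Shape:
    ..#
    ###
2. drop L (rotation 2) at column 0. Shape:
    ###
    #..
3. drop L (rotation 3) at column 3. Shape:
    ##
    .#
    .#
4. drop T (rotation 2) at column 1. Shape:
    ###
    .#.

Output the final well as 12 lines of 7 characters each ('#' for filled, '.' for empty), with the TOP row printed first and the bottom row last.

Drop 1: L rot0 at col 1 lands with bottom-row=0; cleared 0 line(s) (total 0); column heights now [0 1 1 2 0 0 0], max=2
Drop 2: L rot2 at col 0 lands with bottom-row=0; cleared 0 line(s) (total 0); column heights now [2 2 2 2 0 0 0], max=2
Drop 3: L rot3 at col 3 lands with bottom-row=0; cleared 0 line(s) (total 0); column heights now [2 2 2 3 3 0 0], max=3
Drop 4: T rot2 at col 1 lands with bottom-row=2; cleared 0 line(s) (total 0); column heights now [2 4 4 4 3 0 0], max=4

Answer: .......
.......
.......
.......
.......
.......
.......
.......
.###...
..###..
#####..
#####..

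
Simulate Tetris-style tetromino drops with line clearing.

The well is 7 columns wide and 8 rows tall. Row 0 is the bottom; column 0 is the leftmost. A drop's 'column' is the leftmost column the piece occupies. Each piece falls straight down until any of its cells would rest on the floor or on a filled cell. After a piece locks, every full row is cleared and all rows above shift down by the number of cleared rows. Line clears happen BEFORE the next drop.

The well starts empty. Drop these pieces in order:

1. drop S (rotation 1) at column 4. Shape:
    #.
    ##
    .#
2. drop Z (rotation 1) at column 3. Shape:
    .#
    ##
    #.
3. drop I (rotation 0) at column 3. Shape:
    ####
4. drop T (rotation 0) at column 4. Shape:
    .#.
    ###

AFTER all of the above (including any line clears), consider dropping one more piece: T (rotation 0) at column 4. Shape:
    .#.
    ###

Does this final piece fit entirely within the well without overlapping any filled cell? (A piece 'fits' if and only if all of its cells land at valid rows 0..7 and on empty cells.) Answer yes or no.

Drop 1: S rot1 at col 4 lands with bottom-row=0; cleared 0 line(s) (total 0); column heights now [0 0 0 0 3 2 0], max=3
Drop 2: Z rot1 at col 3 lands with bottom-row=2; cleared 0 line(s) (total 0); column heights now [0 0 0 4 5 2 0], max=5
Drop 3: I rot0 at col 3 lands with bottom-row=5; cleared 0 line(s) (total 0); column heights now [0 0 0 6 6 6 6], max=6
Drop 4: T rot0 at col 4 lands with bottom-row=6; cleared 0 line(s) (total 0); column heights now [0 0 0 6 7 8 7], max=8
Test piece T rot0 at col 4 (width 3): heights before test = [0 0 0 6 7 8 7]; fits = False

Answer: no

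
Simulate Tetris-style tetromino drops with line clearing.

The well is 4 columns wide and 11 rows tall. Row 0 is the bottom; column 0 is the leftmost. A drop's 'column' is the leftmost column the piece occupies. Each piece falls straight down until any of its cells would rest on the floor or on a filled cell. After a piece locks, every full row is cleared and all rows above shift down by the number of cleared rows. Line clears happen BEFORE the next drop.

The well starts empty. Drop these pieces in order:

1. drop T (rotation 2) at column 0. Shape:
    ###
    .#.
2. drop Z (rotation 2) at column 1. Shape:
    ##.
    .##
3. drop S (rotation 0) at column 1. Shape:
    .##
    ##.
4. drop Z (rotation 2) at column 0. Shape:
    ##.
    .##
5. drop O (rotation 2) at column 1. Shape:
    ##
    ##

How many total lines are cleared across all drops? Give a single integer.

Answer: 0

Derivation:
Drop 1: T rot2 at col 0 lands with bottom-row=0; cleared 0 line(s) (total 0); column heights now [2 2 2 0], max=2
Drop 2: Z rot2 at col 1 lands with bottom-row=2; cleared 0 line(s) (total 0); column heights now [2 4 4 3], max=4
Drop 3: S rot0 at col 1 lands with bottom-row=4; cleared 0 line(s) (total 0); column heights now [2 5 6 6], max=6
Drop 4: Z rot2 at col 0 lands with bottom-row=6; cleared 0 line(s) (total 0); column heights now [8 8 7 6], max=8
Drop 5: O rot2 at col 1 lands with bottom-row=8; cleared 0 line(s) (total 0); column heights now [8 10 10 6], max=10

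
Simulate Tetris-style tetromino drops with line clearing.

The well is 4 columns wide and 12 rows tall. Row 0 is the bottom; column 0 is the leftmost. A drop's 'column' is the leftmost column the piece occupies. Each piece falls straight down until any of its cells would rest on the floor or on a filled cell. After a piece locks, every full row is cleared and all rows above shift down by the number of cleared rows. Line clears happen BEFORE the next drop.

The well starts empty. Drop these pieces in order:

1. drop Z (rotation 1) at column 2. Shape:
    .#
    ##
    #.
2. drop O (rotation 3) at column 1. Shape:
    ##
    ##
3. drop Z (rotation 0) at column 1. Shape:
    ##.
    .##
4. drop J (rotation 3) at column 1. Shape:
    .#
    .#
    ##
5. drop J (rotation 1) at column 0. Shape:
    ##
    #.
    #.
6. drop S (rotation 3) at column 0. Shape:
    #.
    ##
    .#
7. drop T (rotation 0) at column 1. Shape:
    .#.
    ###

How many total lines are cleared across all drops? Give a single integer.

Answer: 1

Derivation:
Drop 1: Z rot1 at col 2 lands with bottom-row=0; cleared 0 line(s) (total 0); column heights now [0 0 2 3], max=3
Drop 2: O rot3 at col 1 lands with bottom-row=2; cleared 0 line(s) (total 0); column heights now [0 4 4 3], max=4
Drop 3: Z rot0 at col 1 lands with bottom-row=4; cleared 0 line(s) (total 0); column heights now [0 6 6 5], max=6
Drop 4: J rot3 at col 1 lands with bottom-row=6; cleared 0 line(s) (total 0); column heights now [0 7 9 5], max=9
Drop 5: J rot1 at col 0 lands with bottom-row=5; cleared 0 line(s) (total 0); column heights now [8 8 9 5], max=9
Drop 6: S rot3 at col 0 lands with bottom-row=8; cleared 0 line(s) (total 0); column heights now [11 10 9 5], max=11
Drop 7: T rot0 at col 1 lands with bottom-row=10; cleared 1 line(s) (total 1); column heights now [10 10 11 5], max=11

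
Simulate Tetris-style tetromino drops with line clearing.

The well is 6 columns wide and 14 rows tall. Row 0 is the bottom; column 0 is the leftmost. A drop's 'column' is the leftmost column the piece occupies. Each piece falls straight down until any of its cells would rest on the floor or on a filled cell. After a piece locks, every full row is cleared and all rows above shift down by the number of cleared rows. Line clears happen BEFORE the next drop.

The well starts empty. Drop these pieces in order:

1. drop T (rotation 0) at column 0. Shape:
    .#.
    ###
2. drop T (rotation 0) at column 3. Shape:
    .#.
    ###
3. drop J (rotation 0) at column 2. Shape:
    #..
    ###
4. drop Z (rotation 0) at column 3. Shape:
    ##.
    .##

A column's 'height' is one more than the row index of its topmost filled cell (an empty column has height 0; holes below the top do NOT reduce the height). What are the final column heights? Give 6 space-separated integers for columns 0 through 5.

Answer: 0 1 3 4 4 3

Derivation:
Drop 1: T rot0 at col 0 lands with bottom-row=0; cleared 0 line(s) (total 0); column heights now [1 2 1 0 0 0], max=2
Drop 2: T rot0 at col 3 lands with bottom-row=0; cleared 1 line(s) (total 1); column heights now [0 1 0 0 1 0], max=1
Drop 3: J rot0 at col 2 lands with bottom-row=1; cleared 0 line(s) (total 1); column heights now [0 1 3 2 2 0], max=3
Drop 4: Z rot0 at col 3 lands with bottom-row=2; cleared 0 line(s) (total 1); column heights now [0 1 3 4 4 3], max=4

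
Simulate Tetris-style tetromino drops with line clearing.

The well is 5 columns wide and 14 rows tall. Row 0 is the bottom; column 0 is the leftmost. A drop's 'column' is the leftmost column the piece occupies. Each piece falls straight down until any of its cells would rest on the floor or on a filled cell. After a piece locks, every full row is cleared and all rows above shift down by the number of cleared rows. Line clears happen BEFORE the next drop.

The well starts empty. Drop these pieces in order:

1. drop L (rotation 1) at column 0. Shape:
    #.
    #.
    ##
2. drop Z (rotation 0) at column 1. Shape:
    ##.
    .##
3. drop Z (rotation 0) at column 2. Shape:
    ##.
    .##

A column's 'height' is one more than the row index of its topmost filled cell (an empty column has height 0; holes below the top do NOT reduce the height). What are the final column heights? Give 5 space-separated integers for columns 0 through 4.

Answer: 2 1 2 2 0

Derivation:
Drop 1: L rot1 at col 0 lands with bottom-row=0; cleared 0 line(s) (total 0); column heights now [3 1 0 0 0], max=3
Drop 2: Z rot0 at col 1 lands with bottom-row=0; cleared 0 line(s) (total 0); column heights now [3 2 2 1 0], max=3
Drop 3: Z rot0 at col 2 lands with bottom-row=1; cleared 1 line(s) (total 1); column heights now [2 1 2 2 0], max=2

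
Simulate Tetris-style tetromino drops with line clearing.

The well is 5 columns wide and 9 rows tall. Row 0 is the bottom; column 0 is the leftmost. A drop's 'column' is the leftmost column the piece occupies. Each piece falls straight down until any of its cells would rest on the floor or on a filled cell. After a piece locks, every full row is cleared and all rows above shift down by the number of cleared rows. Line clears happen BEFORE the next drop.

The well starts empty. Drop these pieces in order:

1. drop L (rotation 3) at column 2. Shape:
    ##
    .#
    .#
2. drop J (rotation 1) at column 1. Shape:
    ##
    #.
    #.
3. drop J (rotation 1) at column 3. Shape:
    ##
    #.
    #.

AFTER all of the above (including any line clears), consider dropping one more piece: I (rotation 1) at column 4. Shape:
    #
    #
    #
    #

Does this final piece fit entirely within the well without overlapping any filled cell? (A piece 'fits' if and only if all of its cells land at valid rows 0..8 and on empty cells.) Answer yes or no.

Answer: no

Derivation:
Drop 1: L rot3 at col 2 lands with bottom-row=0; cleared 0 line(s) (total 0); column heights now [0 0 3 3 0], max=3
Drop 2: J rot1 at col 1 lands with bottom-row=1; cleared 0 line(s) (total 0); column heights now [0 4 4 3 0], max=4
Drop 3: J rot1 at col 3 lands with bottom-row=3; cleared 0 line(s) (total 0); column heights now [0 4 4 6 6], max=6
Test piece I rot1 at col 4 (width 1): heights before test = [0 4 4 6 6]; fits = False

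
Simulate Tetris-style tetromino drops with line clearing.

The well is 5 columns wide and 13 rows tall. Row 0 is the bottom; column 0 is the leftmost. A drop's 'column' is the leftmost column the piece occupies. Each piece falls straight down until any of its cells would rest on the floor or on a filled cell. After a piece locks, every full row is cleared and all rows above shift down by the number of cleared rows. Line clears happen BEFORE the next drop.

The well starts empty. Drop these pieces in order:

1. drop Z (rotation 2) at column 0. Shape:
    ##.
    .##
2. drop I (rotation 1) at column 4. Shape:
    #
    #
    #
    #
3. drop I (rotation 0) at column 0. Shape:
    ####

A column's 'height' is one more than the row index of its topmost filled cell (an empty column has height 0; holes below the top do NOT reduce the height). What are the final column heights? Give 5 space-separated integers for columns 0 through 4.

Answer: 2 2 1 0 3

Derivation:
Drop 1: Z rot2 at col 0 lands with bottom-row=0; cleared 0 line(s) (total 0); column heights now [2 2 1 0 0], max=2
Drop 2: I rot1 at col 4 lands with bottom-row=0; cleared 0 line(s) (total 0); column heights now [2 2 1 0 4], max=4
Drop 3: I rot0 at col 0 lands with bottom-row=2; cleared 1 line(s) (total 1); column heights now [2 2 1 0 3], max=3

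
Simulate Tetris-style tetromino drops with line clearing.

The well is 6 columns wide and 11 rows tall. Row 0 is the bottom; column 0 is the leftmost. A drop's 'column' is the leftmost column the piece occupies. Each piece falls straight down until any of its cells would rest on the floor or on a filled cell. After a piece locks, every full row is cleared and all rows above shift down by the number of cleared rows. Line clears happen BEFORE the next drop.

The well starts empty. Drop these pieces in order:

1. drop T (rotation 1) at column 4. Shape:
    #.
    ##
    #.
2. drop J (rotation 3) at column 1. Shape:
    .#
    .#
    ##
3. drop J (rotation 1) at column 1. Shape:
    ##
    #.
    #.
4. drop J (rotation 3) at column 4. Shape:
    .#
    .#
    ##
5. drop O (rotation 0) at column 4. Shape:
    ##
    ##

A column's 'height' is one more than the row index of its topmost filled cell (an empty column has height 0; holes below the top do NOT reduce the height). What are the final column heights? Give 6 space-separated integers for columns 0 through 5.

Answer: 0 4 4 0 8 8

Derivation:
Drop 1: T rot1 at col 4 lands with bottom-row=0; cleared 0 line(s) (total 0); column heights now [0 0 0 0 3 2], max=3
Drop 2: J rot3 at col 1 lands with bottom-row=0; cleared 0 line(s) (total 0); column heights now [0 1 3 0 3 2], max=3
Drop 3: J rot1 at col 1 lands with bottom-row=1; cleared 0 line(s) (total 0); column heights now [0 4 4 0 3 2], max=4
Drop 4: J rot3 at col 4 lands with bottom-row=3; cleared 0 line(s) (total 0); column heights now [0 4 4 0 4 6], max=6
Drop 5: O rot0 at col 4 lands with bottom-row=6; cleared 0 line(s) (total 0); column heights now [0 4 4 0 8 8], max=8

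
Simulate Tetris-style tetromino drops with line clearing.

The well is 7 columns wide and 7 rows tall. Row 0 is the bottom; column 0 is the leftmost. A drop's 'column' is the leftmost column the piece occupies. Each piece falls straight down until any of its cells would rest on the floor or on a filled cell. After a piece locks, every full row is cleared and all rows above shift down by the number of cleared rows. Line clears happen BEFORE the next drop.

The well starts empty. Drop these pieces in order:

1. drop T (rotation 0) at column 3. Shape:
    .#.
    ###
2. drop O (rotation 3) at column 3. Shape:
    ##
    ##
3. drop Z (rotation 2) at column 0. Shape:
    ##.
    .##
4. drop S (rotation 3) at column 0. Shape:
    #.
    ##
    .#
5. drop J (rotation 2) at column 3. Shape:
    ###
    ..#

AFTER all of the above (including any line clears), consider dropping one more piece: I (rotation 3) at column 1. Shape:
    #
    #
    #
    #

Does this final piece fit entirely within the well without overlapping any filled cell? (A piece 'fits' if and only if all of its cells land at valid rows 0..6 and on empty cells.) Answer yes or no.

Answer: no

Derivation:
Drop 1: T rot0 at col 3 lands with bottom-row=0; cleared 0 line(s) (total 0); column heights now [0 0 0 1 2 1 0], max=2
Drop 2: O rot3 at col 3 lands with bottom-row=2; cleared 0 line(s) (total 0); column heights now [0 0 0 4 4 1 0], max=4
Drop 3: Z rot2 at col 0 lands with bottom-row=0; cleared 0 line(s) (total 0); column heights now [2 2 1 4 4 1 0], max=4
Drop 4: S rot3 at col 0 lands with bottom-row=2; cleared 0 line(s) (total 0); column heights now [5 4 1 4 4 1 0], max=5
Drop 5: J rot2 at col 3 lands with bottom-row=3; cleared 0 line(s) (total 0); column heights now [5 4 1 5 5 5 0], max=5
Test piece I rot3 at col 1 (width 1): heights before test = [5 4 1 5 5 5 0]; fits = False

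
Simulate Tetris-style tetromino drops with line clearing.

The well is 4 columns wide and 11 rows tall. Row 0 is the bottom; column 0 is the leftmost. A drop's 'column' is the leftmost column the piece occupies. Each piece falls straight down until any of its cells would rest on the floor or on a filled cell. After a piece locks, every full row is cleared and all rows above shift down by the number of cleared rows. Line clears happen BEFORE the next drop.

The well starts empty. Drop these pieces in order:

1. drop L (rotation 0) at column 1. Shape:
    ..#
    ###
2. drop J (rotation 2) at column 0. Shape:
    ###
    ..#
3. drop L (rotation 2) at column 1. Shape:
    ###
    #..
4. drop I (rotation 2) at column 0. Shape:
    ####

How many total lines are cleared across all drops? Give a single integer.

Drop 1: L rot0 at col 1 lands with bottom-row=0; cleared 0 line(s) (total 0); column heights now [0 1 1 2], max=2
Drop 2: J rot2 at col 0 lands with bottom-row=1; cleared 0 line(s) (total 0); column heights now [3 3 3 2], max=3
Drop 3: L rot2 at col 1 lands with bottom-row=3; cleared 0 line(s) (total 0); column heights now [3 5 5 5], max=5
Drop 4: I rot2 at col 0 lands with bottom-row=5; cleared 1 line(s) (total 1); column heights now [3 5 5 5], max=5

Answer: 1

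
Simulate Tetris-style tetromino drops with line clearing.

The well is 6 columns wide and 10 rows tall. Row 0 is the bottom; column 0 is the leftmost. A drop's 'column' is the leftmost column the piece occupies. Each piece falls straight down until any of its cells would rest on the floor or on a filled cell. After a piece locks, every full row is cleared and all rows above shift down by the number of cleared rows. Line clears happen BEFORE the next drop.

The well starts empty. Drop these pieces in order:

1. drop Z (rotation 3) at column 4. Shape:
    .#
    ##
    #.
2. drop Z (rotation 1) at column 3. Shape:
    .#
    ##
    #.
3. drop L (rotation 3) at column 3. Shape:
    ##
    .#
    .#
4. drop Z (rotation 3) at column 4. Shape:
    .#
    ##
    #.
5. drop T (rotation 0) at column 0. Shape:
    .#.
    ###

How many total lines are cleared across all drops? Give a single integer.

Answer: 0

Derivation:
Drop 1: Z rot3 at col 4 lands with bottom-row=0; cleared 0 line(s) (total 0); column heights now [0 0 0 0 2 3], max=3
Drop 2: Z rot1 at col 3 lands with bottom-row=1; cleared 0 line(s) (total 0); column heights now [0 0 0 3 4 3], max=4
Drop 3: L rot3 at col 3 lands with bottom-row=4; cleared 0 line(s) (total 0); column heights now [0 0 0 7 7 3], max=7
Drop 4: Z rot3 at col 4 lands with bottom-row=7; cleared 0 line(s) (total 0); column heights now [0 0 0 7 9 10], max=10
Drop 5: T rot0 at col 0 lands with bottom-row=0; cleared 0 line(s) (total 0); column heights now [1 2 1 7 9 10], max=10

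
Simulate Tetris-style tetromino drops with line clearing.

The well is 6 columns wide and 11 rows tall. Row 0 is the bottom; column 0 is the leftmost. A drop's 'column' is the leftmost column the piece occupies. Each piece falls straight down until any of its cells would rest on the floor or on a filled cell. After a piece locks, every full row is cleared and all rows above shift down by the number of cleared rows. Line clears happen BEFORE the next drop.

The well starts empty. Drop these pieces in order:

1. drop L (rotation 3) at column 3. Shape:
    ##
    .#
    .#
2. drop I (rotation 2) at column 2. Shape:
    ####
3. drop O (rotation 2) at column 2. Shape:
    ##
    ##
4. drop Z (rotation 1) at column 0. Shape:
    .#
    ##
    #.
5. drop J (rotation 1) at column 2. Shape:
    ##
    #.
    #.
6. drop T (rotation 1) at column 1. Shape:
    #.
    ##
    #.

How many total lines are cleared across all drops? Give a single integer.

Answer: 0

Derivation:
Drop 1: L rot3 at col 3 lands with bottom-row=0; cleared 0 line(s) (total 0); column heights now [0 0 0 3 3 0], max=3
Drop 2: I rot2 at col 2 lands with bottom-row=3; cleared 0 line(s) (total 0); column heights now [0 0 4 4 4 4], max=4
Drop 3: O rot2 at col 2 lands with bottom-row=4; cleared 0 line(s) (total 0); column heights now [0 0 6 6 4 4], max=6
Drop 4: Z rot1 at col 0 lands with bottom-row=0; cleared 0 line(s) (total 0); column heights now [2 3 6 6 4 4], max=6
Drop 5: J rot1 at col 2 lands with bottom-row=6; cleared 0 line(s) (total 0); column heights now [2 3 9 9 4 4], max=9
Drop 6: T rot1 at col 1 lands with bottom-row=8; cleared 0 line(s) (total 0); column heights now [2 11 10 9 4 4], max=11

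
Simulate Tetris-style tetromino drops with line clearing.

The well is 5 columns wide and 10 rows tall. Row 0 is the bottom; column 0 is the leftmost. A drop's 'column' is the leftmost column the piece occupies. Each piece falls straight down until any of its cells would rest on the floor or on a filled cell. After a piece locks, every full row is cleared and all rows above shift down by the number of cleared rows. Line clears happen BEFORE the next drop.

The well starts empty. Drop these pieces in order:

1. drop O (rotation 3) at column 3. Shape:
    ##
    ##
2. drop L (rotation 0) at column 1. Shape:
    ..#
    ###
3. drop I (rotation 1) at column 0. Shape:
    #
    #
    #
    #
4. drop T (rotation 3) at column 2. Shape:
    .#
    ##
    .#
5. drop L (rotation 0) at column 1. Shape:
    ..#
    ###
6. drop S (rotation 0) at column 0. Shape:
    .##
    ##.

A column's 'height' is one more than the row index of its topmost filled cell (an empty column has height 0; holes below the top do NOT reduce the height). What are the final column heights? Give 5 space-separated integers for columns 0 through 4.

Answer: 9 10 10 9 2

Derivation:
Drop 1: O rot3 at col 3 lands with bottom-row=0; cleared 0 line(s) (total 0); column heights now [0 0 0 2 2], max=2
Drop 2: L rot0 at col 1 lands with bottom-row=2; cleared 0 line(s) (total 0); column heights now [0 3 3 4 2], max=4
Drop 3: I rot1 at col 0 lands with bottom-row=0; cleared 0 line(s) (total 0); column heights now [4 3 3 4 2], max=4
Drop 4: T rot3 at col 2 lands with bottom-row=4; cleared 0 line(s) (total 0); column heights now [4 3 6 7 2], max=7
Drop 5: L rot0 at col 1 lands with bottom-row=7; cleared 0 line(s) (total 0); column heights now [4 8 8 9 2], max=9
Drop 6: S rot0 at col 0 lands with bottom-row=8; cleared 0 line(s) (total 0); column heights now [9 10 10 9 2], max=10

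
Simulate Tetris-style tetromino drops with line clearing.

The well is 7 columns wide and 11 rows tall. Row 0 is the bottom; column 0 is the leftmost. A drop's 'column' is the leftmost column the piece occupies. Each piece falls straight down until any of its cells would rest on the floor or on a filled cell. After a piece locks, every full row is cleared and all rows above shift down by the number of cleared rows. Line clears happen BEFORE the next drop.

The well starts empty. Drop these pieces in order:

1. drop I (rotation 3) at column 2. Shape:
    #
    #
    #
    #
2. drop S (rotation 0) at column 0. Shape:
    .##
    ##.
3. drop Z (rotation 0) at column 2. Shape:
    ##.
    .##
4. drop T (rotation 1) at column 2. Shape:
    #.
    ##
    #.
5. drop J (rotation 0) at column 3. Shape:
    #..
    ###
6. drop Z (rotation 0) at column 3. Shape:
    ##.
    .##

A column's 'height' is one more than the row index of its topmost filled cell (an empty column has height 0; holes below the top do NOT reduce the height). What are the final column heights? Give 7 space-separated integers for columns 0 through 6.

Answer: 4 5 9 11 11 10 0

Derivation:
Drop 1: I rot3 at col 2 lands with bottom-row=0; cleared 0 line(s) (total 0); column heights now [0 0 4 0 0 0 0], max=4
Drop 2: S rot0 at col 0 lands with bottom-row=3; cleared 0 line(s) (total 0); column heights now [4 5 5 0 0 0 0], max=5
Drop 3: Z rot0 at col 2 lands with bottom-row=4; cleared 0 line(s) (total 0); column heights now [4 5 6 6 5 0 0], max=6
Drop 4: T rot1 at col 2 lands with bottom-row=6; cleared 0 line(s) (total 0); column heights now [4 5 9 8 5 0 0], max=9
Drop 5: J rot0 at col 3 lands with bottom-row=8; cleared 0 line(s) (total 0); column heights now [4 5 9 10 9 9 0], max=10
Drop 6: Z rot0 at col 3 lands with bottom-row=9; cleared 0 line(s) (total 0); column heights now [4 5 9 11 11 10 0], max=11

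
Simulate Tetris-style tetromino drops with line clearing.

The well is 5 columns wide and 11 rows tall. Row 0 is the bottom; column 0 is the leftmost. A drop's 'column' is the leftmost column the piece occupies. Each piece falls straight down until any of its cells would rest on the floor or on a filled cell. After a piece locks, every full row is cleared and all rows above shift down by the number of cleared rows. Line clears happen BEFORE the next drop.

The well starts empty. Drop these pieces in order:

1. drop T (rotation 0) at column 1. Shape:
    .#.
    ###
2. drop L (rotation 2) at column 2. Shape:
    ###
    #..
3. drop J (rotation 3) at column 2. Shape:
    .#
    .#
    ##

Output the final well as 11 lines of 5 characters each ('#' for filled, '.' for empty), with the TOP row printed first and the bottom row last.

Drop 1: T rot0 at col 1 lands with bottom-row=0; cleared 0 line(s) (total 0); column heights now [0 1 2 1 0], max=2
Drop 2: L rot2 at col 2 lands with bottom-row=2; cleared 0 line(s) (total 0); column heights now [0 1 4 4 4], max=4
Drop 3: J rot3 at col 2 lands with bottom-row=4; cleared 0 line(s) (total 0); column heights now [0 1 5 7 4], max=7

Answer: .....
.....
.....
.....
...#.
...#.
..##.
..###
..#..
..#..
.###.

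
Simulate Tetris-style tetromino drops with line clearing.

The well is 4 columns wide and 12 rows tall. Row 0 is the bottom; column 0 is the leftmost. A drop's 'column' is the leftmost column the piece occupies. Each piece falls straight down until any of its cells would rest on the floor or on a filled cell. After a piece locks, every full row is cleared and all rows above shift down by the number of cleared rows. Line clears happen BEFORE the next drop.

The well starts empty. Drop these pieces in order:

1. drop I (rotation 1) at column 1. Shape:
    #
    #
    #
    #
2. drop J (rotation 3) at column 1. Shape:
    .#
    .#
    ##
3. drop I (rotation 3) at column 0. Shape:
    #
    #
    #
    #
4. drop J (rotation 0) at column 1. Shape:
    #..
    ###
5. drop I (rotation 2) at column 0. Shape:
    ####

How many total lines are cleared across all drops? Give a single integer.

Answer: 1

Derivation:
Drop 1: I rot1 at col 1 lands with bottom-row=0; cleared 0 line(s) (total 0); column heights now [0 4 0 0], max=4
Drop 2: J rot3 at col 1 lands with bottom-row=4; cleared 0 line(s) (total 0); column heights now [0 5 7 0], max=7
Drop 3: I rot3 at col 0 lands with bottom-row=0; cleared 0 line(s) (total 0); column heights now [4 5 7 0], max=7
Drop 4: J rot0 at col 1 lands with bottom-row=7; cleared 0 line(s) (total 0); column heights now [4 9 8 8], max=9
Drop 5: I rot2 at col 0 lands with bottom-row=9; cleared 1 line(s) (total 1); column heights now [4 9 8 8], max=9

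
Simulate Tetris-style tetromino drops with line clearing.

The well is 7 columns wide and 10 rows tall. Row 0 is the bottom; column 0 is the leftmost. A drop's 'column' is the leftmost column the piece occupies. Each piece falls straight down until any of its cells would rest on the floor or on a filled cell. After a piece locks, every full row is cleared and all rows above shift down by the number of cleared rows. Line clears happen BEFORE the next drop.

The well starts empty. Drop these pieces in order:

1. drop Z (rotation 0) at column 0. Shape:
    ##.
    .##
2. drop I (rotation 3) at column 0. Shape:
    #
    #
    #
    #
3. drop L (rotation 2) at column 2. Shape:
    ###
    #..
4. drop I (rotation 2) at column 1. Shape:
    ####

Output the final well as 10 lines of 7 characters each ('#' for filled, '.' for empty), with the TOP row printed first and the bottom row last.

Drop 1: Z rot0 at col 0 lands with bottom-row=0; cleared 0 line(s) (total 0); column heights now [2 2 1 0 0 0 0], max=2
Drop 2: I rot3 at col 0 lands with bottom-row=2; cleared 0 line(s) (total 0); column heights now [6 2 1 0 0 0 0], max=6
Drop 3: L rot2 at col 2 lands with bottom-row=1; cleared 0 line(s) (total 0); column heights now [6 2 3 3 3 0 0], max=6
Drop 4: I rot2 at col 1 lands with bottom-row=3; cleared 0 line(s) (total 0); column heights now [6 4 4 4 4 0 0], max=6

Answer: .......
.......
.......
.......
#......
#......
#####..
#.###..
###....
.##....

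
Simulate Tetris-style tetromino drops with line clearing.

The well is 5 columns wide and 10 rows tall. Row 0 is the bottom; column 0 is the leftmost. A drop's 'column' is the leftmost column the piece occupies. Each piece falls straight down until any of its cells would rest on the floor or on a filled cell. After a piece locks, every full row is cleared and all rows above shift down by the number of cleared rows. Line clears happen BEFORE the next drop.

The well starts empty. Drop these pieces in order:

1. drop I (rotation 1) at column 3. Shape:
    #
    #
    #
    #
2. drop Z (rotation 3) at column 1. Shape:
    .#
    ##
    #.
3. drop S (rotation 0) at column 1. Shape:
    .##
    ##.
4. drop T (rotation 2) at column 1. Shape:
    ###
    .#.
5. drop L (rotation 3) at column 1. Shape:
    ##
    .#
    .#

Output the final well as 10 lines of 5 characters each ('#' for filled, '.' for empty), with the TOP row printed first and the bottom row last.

Drop 1: I rot1 at col 3 lands with bottom-row=0; cleared 0 line(s) (total 0); column heights now [0 0 0 4 0], max=4
Drop 2: Z rot3 at col 1 lands with bottom-row=0; cleared 0 line(s) (total 0); column heights now [0 2 3 4 0], max=4
Drop 3: S rot0 at col 1 lands with bottom-row=3; cleared 0 line(s) (total 0); column heights now [0 4 5 5 0], max=5
Drop 4: T rot2 at col 1 lands with bottom-row=5; cleared 0 line(s) (total 0); column heights now [0 7 7 7 0], max=7
Drop 5: L rot3 at col 1 lands with bottom-row=7; cleared 0 line(s) (total 0); column heights now [0 10 10 7 0], max=10

Answer: .##..
..#..
..#..
.###.
..#..
..##.
.###.
..##.
.###.
.#.#.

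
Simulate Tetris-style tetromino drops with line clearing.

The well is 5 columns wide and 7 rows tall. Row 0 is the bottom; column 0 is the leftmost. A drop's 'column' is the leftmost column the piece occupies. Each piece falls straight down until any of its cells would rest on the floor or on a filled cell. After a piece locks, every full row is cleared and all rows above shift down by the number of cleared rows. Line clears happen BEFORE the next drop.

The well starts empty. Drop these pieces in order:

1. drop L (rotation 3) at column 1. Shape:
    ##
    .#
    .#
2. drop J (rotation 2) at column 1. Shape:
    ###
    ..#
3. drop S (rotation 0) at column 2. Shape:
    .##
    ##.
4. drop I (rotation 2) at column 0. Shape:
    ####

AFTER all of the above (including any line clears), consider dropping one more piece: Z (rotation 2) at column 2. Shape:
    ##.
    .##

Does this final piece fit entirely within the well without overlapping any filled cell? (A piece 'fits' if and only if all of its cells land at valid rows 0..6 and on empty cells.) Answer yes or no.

Answer: no

Derivation:
Drop 1: L rot3 at col 1 lands with bottom-row=0; cleared 0 line(s) (total 0); column heights now [0 3 3 0 0], max=3
Drop 2: J rot2 at col 1 lands with bottom-row=2; cleared 0 line(s) (total 0); column heights now [0 4 4 4 0], max=4
Drop 3: S rot0 at col 2 lands with bottom-row=4; cleared 0 line(s) (total 0); column heights now [0 4 5 6 6], max=6
Drop 4: I rot2 at col 0 lands with bottom-row=6; cleared 0 line(s) (total 0); column heights now [7 7 7 7 6], max=7
Test piece Z rot2 at col 2 (width 3): heights before test = [7 7 7 7 6]; fits = False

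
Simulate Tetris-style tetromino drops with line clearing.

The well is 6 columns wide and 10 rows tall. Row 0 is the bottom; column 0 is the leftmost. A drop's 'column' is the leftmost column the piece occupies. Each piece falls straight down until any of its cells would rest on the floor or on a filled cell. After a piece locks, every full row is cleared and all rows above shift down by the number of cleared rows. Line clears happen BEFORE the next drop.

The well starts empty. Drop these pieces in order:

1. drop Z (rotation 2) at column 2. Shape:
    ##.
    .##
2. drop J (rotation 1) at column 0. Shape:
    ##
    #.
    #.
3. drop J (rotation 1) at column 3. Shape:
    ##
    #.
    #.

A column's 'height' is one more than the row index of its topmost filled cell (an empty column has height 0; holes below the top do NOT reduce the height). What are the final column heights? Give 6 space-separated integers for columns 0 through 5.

Drop 1: Z rot2 at col 2 lands with bottom-row=0; cleared 0 line(s) (total 0); column heights now [0 0 2 2 1 0], max=2
Drop 2: J rot1 at col 0 lands with bottom-row=0; cleared 0 line(s) (total 0); column heights now [3 3 2 2 1 0], max=3
Drop 3: J rot1 at col 3 lands with bottom-row=2; cleared 0 line(s) (total 0); column heights now [3 3 2 5 5 0], max=5

Answer: 3 3 2 5 5 0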